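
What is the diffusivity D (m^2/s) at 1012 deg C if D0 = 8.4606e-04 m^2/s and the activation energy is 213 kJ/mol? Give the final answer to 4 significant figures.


D = D0 * exp(-Qd / (R*T))
T = 1285.15 K
D = 8.4606e-04 * exp(-213e3 / (8.314 * 1285.15))
D = 1.861e-12 m^2/s


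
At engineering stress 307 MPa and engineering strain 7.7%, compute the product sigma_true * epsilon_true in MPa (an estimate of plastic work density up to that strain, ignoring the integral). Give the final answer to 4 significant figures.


sigma_true = sigma_eng * (1 + epsilon_eng)
sigma_true = 307 * (1 + 0.077) = 330.639 MPa
epsilon_true = ln(1 + epsilon_eng)
epsilon_true = ln(1 + 0.077) = 0.0741794
sigma_true * epsilon_true = 330.639 * 0.0741794 = 24.53 MPa


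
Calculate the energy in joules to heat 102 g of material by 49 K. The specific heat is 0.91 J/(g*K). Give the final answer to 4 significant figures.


Q = m * cp * dT
Q = 102 * 0.91 * 49
Q = 4548 J


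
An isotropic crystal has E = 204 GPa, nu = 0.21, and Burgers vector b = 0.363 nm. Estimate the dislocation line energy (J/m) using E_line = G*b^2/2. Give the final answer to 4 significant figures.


Step 1: G = E / (2*(1+nu))
G = 204 / (2*(1+0.21)) = 84.2975 GPa = 8.42975e+10 Pa
Step 2: E_line = G*b^2/2
b = 0.363 nm = 3.63e-10 m
E_line = 0.5 * 8.42975e+10 * (3.63e-10)^2 = 5.554e-09 J/m


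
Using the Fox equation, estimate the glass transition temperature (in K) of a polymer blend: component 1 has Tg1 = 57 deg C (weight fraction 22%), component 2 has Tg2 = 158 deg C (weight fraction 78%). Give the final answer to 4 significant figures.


1/Tg = w1/Tg1 + w2/Tg2 (in Kelvin)
Tg1 = 330.15 K, Tg2 = 431.15 K
1/Tg = 0.22/330.15 + 0.78/431.15
Tg = 404 K


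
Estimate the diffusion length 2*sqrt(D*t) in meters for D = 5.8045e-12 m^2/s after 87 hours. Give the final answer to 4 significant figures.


t = 87 hr = 313200 s
Diffusion length = 2*sqrt(D*t)
= 2*sqrt(5.8045e-12 * 313200)
= 2.697e-03 m


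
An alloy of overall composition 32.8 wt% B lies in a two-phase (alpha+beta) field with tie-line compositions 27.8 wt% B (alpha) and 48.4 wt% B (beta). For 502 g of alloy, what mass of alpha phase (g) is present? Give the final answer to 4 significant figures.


f_alpha = (C_beta - C0) / (C_beta - C_alpha)
f_alpha = (48.4 - 32.8) / (48.4 - 27.8) = 0.757282
m_alpha = f_alpha * m_total = 0.757282 * 502 = 380.2 g


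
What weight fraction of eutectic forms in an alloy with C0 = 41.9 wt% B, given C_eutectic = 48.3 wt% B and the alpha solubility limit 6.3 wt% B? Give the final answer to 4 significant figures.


f_primary = (C_e - C0) / (C_e - C_alpha_max)
f_primary = (48.3 - 41.9) / (48.3 - 6.3)
f_primary = 0.152381
f_eutectic = 1 - 0.152381 = 0.8476


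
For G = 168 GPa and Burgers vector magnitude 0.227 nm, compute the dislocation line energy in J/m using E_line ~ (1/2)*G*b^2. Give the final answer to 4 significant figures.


E = G*b^2/2
b = 0.227 nm = 2.27e-10 m
G = 168 GPa = 1.68e+11 Pa
E = 0.5 * 1.68e+11 * (2.27e-10)^2
E = 4.328e-09 J/m


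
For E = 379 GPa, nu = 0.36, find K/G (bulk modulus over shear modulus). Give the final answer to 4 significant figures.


G = E / (2*(1+nu))
G = 379 / (2*(1+0.36)) = 139.338 GPa
K = E / (3*(1-2*nu))
K = 379 / (3*(1-2*0.36)) = 451.19 GPa
K/G = 451.19 / 139.338 = 3.238


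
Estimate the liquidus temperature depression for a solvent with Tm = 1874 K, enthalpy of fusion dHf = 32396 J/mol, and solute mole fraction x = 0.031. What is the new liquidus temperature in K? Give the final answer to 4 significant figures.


dT = R*Tm^2*x / dHf
dT = 8.314 * 1874^2 * 0.031 / 32396
dT = 27.9396 K
T_new = 1874 - 27.9396 = 1846 K


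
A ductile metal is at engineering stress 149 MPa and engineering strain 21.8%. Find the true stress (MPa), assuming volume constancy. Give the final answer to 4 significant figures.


sigma_true = sigma_eng * (1 + epsilon_eng)
sigma_true = 149 * (1 + 0.218)
sigma_true = 181.5 MPa


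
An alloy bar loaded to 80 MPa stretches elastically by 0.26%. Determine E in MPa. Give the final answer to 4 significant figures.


E = sigma / epsilon
epsilon = 0.26% = 2.6e-03
E = 80 / 2.6e-03
E = 30770 MPa


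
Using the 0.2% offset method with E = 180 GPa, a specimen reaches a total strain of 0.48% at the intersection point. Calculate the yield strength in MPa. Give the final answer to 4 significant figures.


Offset strain = 0.002
Elastic strain at yield = total_strain - offset = 4.8e-03 - 0.002 = 2.8e-03
sigma_y = E * elastic_strain = 180000 * 2.8e-03
sigma_y = 504 MPa


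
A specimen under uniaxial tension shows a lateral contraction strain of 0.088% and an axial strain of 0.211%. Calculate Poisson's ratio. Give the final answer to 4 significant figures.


nu = -epsilon_lat / epsilon_axial
Lateral strain is contraction (negative), so using magnitudes:
nu = 0.088 / 0.211
nu = 0.4171


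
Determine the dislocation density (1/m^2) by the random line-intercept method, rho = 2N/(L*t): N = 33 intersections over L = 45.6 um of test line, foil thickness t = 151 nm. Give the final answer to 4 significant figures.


rho = 2N / (L * t)
L = 45.6 um = 4.56e-05 m, t = 151 nm = 1.51e-07 m
rho = 2 * 33 / (4.56e-05 * 1.51e-07)
rho = 9.585e+12 1/m^2


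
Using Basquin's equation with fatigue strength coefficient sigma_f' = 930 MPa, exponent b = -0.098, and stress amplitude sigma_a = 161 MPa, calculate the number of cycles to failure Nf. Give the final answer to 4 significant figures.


sigma_a = sigma_f' * (2*Nf)^b
2*Nf = (sigma_a / sigma_f')^(1/b)
2*Nf = (161 / 930)^(1/-0.098)
2*Nf = 5.91577e+07
Nf = 2.958e+07 cycles


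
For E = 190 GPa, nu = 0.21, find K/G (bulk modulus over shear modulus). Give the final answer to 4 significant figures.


G = E / (2*(1+nu))
G = 190 / (2*(1+0.21)) = 78.5124 GPa
K = E / (3*(1-2*nu))
K = 190 / (3*(1-2*0.21)) = 109.195 GPa
K/G = 109.195 / 78.5124 = 1.391


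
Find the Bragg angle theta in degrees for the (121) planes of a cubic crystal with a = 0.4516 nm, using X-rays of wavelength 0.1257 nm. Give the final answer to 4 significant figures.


d = a / sqrt(h^2+k^2+l^2)
d = 0.4516 / sqrt(6) = 0.184365 nm
lambda = 2*d*sin(theta)  =>  sin(theta) = lambda / (2*d)
sin(theta) = 0.1257 / (2 * 0.184365) = 0.3409
theta = 19.93 deg


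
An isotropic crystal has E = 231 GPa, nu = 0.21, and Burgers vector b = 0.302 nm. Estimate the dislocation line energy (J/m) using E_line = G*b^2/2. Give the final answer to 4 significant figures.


Step 1: G = E / (2*(1+nu))
G = 231 / (2*(1+0.21)) = 95.4545 GPa = 9.54545e+10 Pa
Step 2: E_line = G*b^2/2
b = 0.302 nm = 3.02e-10 m
E_line = 0.5 * 9.54545e+10 * (3.02e-10)^2 = 4.353e-09 J/m


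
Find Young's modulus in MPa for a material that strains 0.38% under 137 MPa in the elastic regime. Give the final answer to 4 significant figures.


E = sigma / epsilon
epsilon = 0.38% = 3.8e-03
E = 137 / 3.8e-03
E = 36050 MPa


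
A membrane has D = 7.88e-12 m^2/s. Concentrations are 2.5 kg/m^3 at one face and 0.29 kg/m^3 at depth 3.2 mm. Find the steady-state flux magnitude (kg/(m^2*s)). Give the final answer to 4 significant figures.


J = -D * (dC/dx) = D * (C1 - C2) / dx
J = 7.88e-12 * (2.5 - 0.29) / 3.2e-03
J = 5.442e-09 kg/(m^2*s)


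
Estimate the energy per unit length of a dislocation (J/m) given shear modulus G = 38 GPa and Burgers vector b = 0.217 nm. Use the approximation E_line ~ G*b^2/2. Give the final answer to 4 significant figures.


E = G*b^2/2
b = 0.217 nm = 2.17e-10 m
G = 38 GPa = 3.8e+10 Pa
E = 0.5 * 3.8e+10 * (2.17e-10)^2
E = 8.947e-10 J/m


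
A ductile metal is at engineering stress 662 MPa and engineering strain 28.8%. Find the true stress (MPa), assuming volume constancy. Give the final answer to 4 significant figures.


sigma_true = sigma_eng * (1 + epsilon_eng)
sigma_true = 662 * (1 + 0.288)
sigma_true = 852.7 MPa


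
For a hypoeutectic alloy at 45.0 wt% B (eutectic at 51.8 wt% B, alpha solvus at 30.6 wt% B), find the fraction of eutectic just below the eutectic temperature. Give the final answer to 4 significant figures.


f_primary = (C_e - C0) / (C_e - C_alpha_max)
f_primary = (51.8 - 45.0) / (51.8 - 30.6)
f_primary = 0.320755
f_eutectic = 1 - 0.320755 = 0.6792


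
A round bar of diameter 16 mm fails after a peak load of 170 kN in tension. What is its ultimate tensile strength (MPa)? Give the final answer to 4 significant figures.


A0 = pi*(d/2)^2 = pi*(16/2)^2 = 201.062 mm^2
UTS = F_max / A0 = 170*1000 / 201.062
UTS = 845.5 MPa


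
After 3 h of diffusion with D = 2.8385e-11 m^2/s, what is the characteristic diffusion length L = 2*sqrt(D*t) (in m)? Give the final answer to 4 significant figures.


t = 3 hr = 10800 s
Diffusion length = 2*sqrt(D*t)
= 2*sqrt(2.8385e-11 * 10800)
= 1.107e-03 m


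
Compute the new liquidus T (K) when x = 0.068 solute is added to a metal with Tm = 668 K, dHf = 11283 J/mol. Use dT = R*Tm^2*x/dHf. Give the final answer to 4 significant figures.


dT = R*Tm^2*x / dHf
dT = 8.314 * 668^2 * 0.068 / 11283
dT = 22.3587 K
T_new = 668 - 22.3587 = 645.6 K


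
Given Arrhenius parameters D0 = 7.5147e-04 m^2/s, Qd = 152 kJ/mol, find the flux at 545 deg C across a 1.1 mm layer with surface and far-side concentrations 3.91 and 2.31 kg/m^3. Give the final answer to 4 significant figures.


Step 1: D = D0 * exp(-Qd/(R*T))
T = 545 + 273.15 = 818.15 K
D = 7.5147e-04 * exp(-152e3 / (8.314 * 818.15)) = 1.48302e-13 m^2/s
Step 2: J = D * (C1 - C2) / dx
J = 1.48302e-13 * (3.91 - 2.31) / 1.1e-03
J = 2.157e-10 kg/(m^2*s)


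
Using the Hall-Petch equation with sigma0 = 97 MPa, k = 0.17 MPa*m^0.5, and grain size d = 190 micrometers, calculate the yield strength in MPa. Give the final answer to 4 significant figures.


sigma_y = sigma0 + k / sqrt(d)
d = 190 um = 1.9e-04 m
sigma_y = 97 + 0.17 / sqrt(1.9e-04)
sigma_y = 109.3 MPa


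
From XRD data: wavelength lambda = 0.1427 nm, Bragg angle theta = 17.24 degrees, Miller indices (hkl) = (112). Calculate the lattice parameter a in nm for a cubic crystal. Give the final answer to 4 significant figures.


d = lambda / (2*sin(theta))
d = 0.1427 / (2*sin(17.24 deg))
d = 0.240742 nm
a = d * sqrt(h^2+k^2+l^2) = 0.240742 * sqrt(6)
a = 0.5897 nm


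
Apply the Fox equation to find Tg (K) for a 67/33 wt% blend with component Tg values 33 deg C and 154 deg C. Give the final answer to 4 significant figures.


1/Tg = w1/Tg1 + w2/Tg2 (in Kelvin)
Tg1 = 306.15 K, Tg2 = 427.15 K
1/Tg = 0.67/306.15 + 0.33/427.15
Tg = 337.7 K


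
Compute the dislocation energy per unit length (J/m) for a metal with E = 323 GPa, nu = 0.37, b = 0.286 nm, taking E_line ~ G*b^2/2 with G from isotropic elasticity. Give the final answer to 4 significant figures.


Step 1: G = E / (2*(1+nu))
G = 323 / (2*(1+0.37)) = 117.883 GPa = 1.17883e+11 Pa
Step 2: E_line = G*b^2/2
b = 0.286 nm = 2.86e-10 m
E_line = 0.5 * 1.17883e+11 * (2.86e-10)^2 = 4.821e-09 J/m


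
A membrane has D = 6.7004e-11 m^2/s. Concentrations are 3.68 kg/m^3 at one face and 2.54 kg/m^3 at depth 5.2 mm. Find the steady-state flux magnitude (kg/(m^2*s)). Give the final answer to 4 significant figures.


J = -D * (dC/dx) = D * (C1 - C2) / dx
J = 6.7004e-11 * (3.68 - 2.54) / 5.2e-03
J = 1.469e-08 kg/(m^2*s)


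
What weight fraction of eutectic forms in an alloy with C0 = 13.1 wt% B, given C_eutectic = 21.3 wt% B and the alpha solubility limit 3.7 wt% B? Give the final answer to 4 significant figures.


f_primary = (C_e - C0) / (C_e - C_alpha_max)
f_primary = (21.3 - 13.1) / (21.3 - 3.7)
f_primary = 0.465909
f_eutectic = 1 - 0.465909 = 0.5341


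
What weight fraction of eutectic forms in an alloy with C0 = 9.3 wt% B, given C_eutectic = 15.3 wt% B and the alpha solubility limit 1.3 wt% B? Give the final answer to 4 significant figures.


f_primary = (C_e - C0) / (C_e - C_alpha_max)
f_primary = (15.3 - 9.3) / (15.3 - 1.3)
f_primary = 0.428571
f_eutectic = 1 - 0.428571 = 0.5714


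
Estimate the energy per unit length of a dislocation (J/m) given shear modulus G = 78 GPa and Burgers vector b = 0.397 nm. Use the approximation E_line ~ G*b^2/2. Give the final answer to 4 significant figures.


E = G*b^2/2
b = 0.397 nm = 3.97e-10 m
G = 78 GPa = 7.8e+10 Pa
E = 0.5 * 7.8e+10 * (3.97e-10)^2
E = 6.147e-09 J/m


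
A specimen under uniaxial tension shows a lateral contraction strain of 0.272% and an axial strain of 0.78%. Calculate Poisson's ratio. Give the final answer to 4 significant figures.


nu = -epsilon_lat / epsilon_axial
Lateral strain is contraction (negative), so using magnitudes:
nu = 0.272 / 0.78
nu = 0.3487


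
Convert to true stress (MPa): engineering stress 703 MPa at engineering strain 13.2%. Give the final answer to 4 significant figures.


sigma_true = sigma_eng * (1 + epsilon_eng)
sigma_true = 703 * (1 + 0.132)
sigma_true = 795.8 MPa


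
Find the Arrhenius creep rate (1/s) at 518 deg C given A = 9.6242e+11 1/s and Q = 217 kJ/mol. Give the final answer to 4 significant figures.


rate = A * exp(-Q / (R*T))
T = 518 + 273.15 = 791.15 K
rate = 9.6242e+11 * exp(-217e3 / (8.314 * 791.15))
rate = 4.526e-03 1/s


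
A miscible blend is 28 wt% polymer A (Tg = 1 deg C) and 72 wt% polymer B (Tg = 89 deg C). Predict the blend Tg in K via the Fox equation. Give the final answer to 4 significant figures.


1/Tg = w1/Tg1 + w2/Tg2 (in Kelvin)
Tg1 = 274.15 K, Tg2 = 362.15 K
1/Tg = 0.28/274.15 + 0.72/362.15
Tg = 332.3 K


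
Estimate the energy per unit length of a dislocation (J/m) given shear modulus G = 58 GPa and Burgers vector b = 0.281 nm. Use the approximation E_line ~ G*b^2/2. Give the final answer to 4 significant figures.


E = G*b^2/2
b = 0.281 nm = 2.81e-10 m
G = 58 GPa = 5.8e+10 Pa
E = 0.5 * 5.8e+10 * (2.81e-10)^2
E = 2.29e-09 J/m


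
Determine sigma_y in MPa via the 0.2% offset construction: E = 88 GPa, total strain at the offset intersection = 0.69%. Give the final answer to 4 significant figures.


Offset strain = 0.002
Elastic strain at yield = total_strain - offset = 6.9e-03 - 0.002 = 4.9e-03
sigma_y = E * elastic_strain = 88000 * 4.9e-03
sigma_y = 431.2 MPa


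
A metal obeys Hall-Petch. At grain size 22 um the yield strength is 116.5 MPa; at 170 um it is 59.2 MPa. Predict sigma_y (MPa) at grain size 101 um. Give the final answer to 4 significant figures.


sigma_y = sigma0 + k / sqrt(d)
1/sqrt(d1) = 1/sqrt(2.2e-05) = 213.201;  1/sqrt(d2) = 76.6965
k = (sigma1 - sigma2) / (1/sqrt(d1) - 1/sqrt(d2)) = (116.5 - 59.2) / (213.201 - 76.6965) = 0.419767 MPa*m^0.5
sigma0 = sigma1 - k/sqrt(d1) = 116.5 - 0.419767*213.201 = 27.0053 MPa
sigma_y(d3) = 27.0053 + 0.419767 / sqrt(1.01e-04) = 68.77 MPa


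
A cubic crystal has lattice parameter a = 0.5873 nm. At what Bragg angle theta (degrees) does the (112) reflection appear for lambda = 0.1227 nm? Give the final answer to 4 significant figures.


d = a / sqrt(h^2+k^2+l^2)
d = 0.5873 / sqrt(6) = 0.239764 nm
lambda = 2*d*sin(theta)  =>  sin(theta) = lambda / (2*d)
sin(theta) = 0.1227 / (2 * 0.239764) = 0.255876
theta = 14.83 deg


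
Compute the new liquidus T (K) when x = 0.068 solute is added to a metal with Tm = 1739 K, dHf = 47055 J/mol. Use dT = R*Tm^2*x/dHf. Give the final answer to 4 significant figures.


dT = R*Tm^2*x / dHf
dT = 8.314 * 1739^2 * 0.068 / 47055
dT = 36.3339 K
T_new = 1739 - 36.3339 = 1703 K


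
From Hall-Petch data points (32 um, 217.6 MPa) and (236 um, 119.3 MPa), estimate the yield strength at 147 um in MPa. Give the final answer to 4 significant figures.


sigma_y = sigma0 + k / sqrt(d)
1/sqrt(d1) = 1/sqrt(3.2e-05) = 176.777;  1/sqrt(d2) = 65.0945
k = (sigma1 - sigma2) / (1/sqrt(d1) - 1/sqrt(d2)) = (217.6 - 119.3) / (176.777 - 65.0945) = 0.880176 MPa*m^0.5
sigma0 = sigma1 - k/sqrt(d1) = 217.6 - 0.880176*176.777 = 62.0054 MPa
sigma_y(d3) = 62.0054 + 0.880176 / sqrt(1.47e-04) = 134.6 MPa


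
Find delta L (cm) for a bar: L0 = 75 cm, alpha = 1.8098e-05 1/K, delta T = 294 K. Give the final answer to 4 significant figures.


dL = L0 * alpha * dT
dL = 75 * 1.8098e-05 * 294
dL = 0.3991 cm


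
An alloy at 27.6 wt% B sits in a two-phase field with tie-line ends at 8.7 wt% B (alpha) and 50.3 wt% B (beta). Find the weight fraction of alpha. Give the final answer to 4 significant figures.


f_alpha = (C_beta - C0) / (C_beta - C_alpha)
f_alpha = (50.3 - 27.6) / (50.3 - 8.7)
f_alpha = 0.5457


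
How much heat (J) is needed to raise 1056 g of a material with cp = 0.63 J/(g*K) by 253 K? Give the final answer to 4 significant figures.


Q = m * cp * dT
Q = 1056 * 0.63 * 253
Q = 168300 J


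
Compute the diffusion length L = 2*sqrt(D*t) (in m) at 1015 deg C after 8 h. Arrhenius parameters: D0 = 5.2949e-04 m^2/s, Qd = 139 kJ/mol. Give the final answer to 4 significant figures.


Step 1: D = D0 * exp(-Qd/(R*T))
T = 1288.15 K
D = 5.2949e-04 * exp(-139e3 / (8.314 * 1288.15)) = 1.22233e-09 m^2/s
Step 2: L = 2*sqrt(D*t)
t = 8 h = 28800 s
L = 2*sqrt(1.22233e-09 * 28800) = 0.01187 m


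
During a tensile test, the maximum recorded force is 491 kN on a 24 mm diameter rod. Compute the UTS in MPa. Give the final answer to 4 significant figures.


A0 = pi*(d/2)^2 = pi*(24/2)^2 = 452.389 mm^2
UTS = F_max / A0 = 491*1000 / 452.389
UTS = 1085 MPa


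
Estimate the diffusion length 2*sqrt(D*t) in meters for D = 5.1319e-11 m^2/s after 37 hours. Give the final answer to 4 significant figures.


t = 37 hr = 133200 s
Diffusion length = 2*sqrt(D*t)
= 2*sqrt(5.1319e-11 * 133200)
= 5.229e-03 m


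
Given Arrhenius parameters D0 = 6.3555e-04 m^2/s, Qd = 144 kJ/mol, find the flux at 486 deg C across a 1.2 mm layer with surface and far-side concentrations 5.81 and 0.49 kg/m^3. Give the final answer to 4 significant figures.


Step 1: D = D0 * exp(-Qd/(R*T))
T = 486 + 273.15 = 759.15 K
D = 6.3555e-04 * exp(-144e3 / (8.314 * 759.15)) = 7.8455e-14 m^2/s
Step 2: J = D * (C1 - C2) / dx
J = 7.8455e-14 * (5.81 - 0.49) / 1.2e-03
J = 3.478e-10 kg/(m^2*s)


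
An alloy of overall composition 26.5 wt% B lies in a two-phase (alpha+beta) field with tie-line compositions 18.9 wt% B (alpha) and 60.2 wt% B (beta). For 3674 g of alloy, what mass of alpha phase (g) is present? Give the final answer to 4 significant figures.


f_alpha = (C_beta - C0) / (C_beta - C_alpha)
f_alpha = (60.2 - 26.5) / (60.2 - 18.9) = 0.815981
m_alpha = f_alpha * m_total = 0.815981 * 3674 = 2998 g


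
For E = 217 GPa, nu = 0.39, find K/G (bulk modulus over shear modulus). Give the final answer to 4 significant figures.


G = E / (2*(1+nu))
G = 217 / (2*(1+0.39)) = 78.0576 GPa
K = E / (3*(1-2*nu))
K = 217 / (3*(1-2*0.39)) = 328.788 GPa
K/G = 328.788 / 78.0576 = 4.212


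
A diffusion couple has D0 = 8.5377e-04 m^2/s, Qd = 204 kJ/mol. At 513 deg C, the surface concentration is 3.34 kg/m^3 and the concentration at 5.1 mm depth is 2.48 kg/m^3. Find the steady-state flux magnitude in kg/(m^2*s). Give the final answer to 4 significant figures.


Step 1: D = D0 * exp(-Qd/(R*T))
T = 513 + 273.15 = 786.15 K
D = 8.5377e-04 * exp(-204e3 / (8.314 * 786.15)) = 2.37879e-17 m^2/s
Step 2: J = D * (C1 - C2) / dx
J = 2.37879e-17 * (3.34 - 2.48) / 5.1e-03
J = 4.011e-15 kg/(m^2*s)


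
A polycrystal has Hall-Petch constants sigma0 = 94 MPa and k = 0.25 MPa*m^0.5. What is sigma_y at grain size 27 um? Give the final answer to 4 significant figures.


sigma_y = sigma0 + k / sqrt(d)
d = 27 um = 2.7e-05 m
sigma_y = 94 + 0.25 / sqrt(2.7e-05)
sigma_y = 142.1 MPa


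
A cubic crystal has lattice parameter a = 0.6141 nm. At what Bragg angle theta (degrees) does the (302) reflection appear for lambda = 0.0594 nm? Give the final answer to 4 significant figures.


d = a / sqrt(h^2+k^2+l^2)
d = 0.6141 / sqrt(13) = 0.170321 nm
lambda = 2*d*sin(theta)  =>  sin(theta) = lambda / (2*d)
sin(theta) = 0.0594 / (2 * 0.170321) = 0.174377
theta = 10.04 deg


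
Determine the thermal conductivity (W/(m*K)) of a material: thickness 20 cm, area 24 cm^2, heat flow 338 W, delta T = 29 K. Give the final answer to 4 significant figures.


k = Q*L / (A*dT)
L = 0.2 m, A = 2.4e-03 m^2
k = 338 * 0.2 / (2.4e-03 * 29)
k = 971.3 W/(m*K)


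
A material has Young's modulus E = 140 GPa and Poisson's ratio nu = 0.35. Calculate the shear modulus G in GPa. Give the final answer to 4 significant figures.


G = E / (2*(1+nu))
G = 140 / (2*(1+0.35))
G = 51.85 GPa


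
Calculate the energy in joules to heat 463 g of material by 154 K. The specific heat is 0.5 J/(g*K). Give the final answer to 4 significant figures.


Q = m * cp * dT
Q = 463 * 0.5 * 154
Q = 35650 J


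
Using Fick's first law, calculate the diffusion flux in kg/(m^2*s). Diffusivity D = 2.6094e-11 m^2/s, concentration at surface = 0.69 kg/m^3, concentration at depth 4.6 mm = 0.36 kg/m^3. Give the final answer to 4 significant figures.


J = -D * (dC/dx) = D * (C1 - C2) / dx
J = 2.6094e-11 * (0.69 - 0.36) / 4.6e-03
J = 1.872e-09 kg/(m^2*s)


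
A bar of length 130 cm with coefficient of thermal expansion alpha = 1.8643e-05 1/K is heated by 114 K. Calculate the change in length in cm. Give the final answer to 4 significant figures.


dL = L0 * alpha * dT
dL = 130 * 1.8643e-05 * 114
dL = 0.2763 cm


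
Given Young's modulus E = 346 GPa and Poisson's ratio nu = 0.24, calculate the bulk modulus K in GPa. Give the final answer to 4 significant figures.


K = E / (3*(1-2*nu))
K = 346 / (3*(1-2*0.24))
K = 221.8 GPa


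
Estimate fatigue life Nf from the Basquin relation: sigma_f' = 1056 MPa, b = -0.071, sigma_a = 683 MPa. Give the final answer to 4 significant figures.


sigma_a = sigma_f' * (2*Nf)^b
2*Nf = (sigma_a / sigma_f')^(1/b)
2*Nf = (683 / 1056)^(1/-0.071)
2*Nf = 462.804
Nf = 231.4 cycles


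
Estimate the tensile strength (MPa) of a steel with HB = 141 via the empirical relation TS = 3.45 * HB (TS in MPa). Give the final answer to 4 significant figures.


TS (MPa) = 3.45 * HB
TS = 3.45 * 141
TS = 486.5 MPa


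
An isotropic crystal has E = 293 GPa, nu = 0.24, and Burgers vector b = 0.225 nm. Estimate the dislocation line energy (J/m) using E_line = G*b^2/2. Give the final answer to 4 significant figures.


Step 1: G = E / (2*(1+nu))
G = 293 / (2*(1+0.24)) = 118.145 GPa = 1.18145e+11 Pa
Step 2: E_line = G*b^2/2
b = 0.225 nm = 2.25e-10 m
E_line = 0.5 * 1.18145e+11 * (2.25e-10)^2 = 2.991e-09 J/m


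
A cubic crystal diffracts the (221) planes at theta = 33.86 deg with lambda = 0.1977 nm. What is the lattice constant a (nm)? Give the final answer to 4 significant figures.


d = lambda / (2*sin(theta))
d = 0.1977 / (2*sin(33.86 deg))
d = 0.177416 nm
a = d * sqrt(h^2+k^2+l^2) = 0.177416 * sqrt(9)
a = 0.5322 nm


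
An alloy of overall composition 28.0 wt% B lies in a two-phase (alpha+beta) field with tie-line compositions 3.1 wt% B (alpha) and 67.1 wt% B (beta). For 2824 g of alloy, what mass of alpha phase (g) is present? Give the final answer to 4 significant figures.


f_alpha = (C_beta - C0) / (C_beta - C_alpha)
f_alpha = (67.1 - 28.0) / (67.1 - 3.1) = 0.610938
m_alpha = f_alpha * m_total = 0.610938 * 2824 = 1725 g


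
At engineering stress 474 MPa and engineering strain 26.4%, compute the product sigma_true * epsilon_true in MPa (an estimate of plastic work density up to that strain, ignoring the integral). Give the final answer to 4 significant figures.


sigma_true = sigma_eng * (1 + epsilon_eng)
sigma_true = 474 * (1 + 0.264) = 599.136 MPa
epsilon_true = ln(1 + epsilon_eng)
epsilon_true = ln(1 + 0.264) = 0.234281
sigma_true * epsilon_true = 599.136 * 0.234281 = 140.4 MPa


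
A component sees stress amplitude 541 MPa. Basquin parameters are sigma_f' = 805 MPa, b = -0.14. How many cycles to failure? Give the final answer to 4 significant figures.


sigma_a = sigma_f' * (2*Nf)^b
2*Nf = (sigma_a / sigma_f')^(1/b)
2*Nf = (541 / 805)^(1/-0.14)
2*Nf = 17.0941
Nf = 8.547 cycles


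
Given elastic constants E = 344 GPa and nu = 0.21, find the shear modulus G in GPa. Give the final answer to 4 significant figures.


G = E / (2*(1+nu))
G = 344 / (2*(1+0.21))
G = 142.1 GPa


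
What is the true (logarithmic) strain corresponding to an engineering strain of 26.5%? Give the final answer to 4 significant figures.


epsilon_true = ln(1 + epsilon_eng)
epsilon_true = ln(1 + 0.265)
epsilon_true = 0.2351


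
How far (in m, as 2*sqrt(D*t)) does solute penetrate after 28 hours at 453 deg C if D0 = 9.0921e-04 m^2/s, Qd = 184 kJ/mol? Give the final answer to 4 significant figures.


Step 1: D = D0 * exp(-Qd/(R*T))
T = 726.15 K
D = 9.0921e-04 * exp(-184e3 / (8.314 * 726.15)) = 5.27703e-17 m^2/s
Step 2: L = 2*sqrt(D*t)
t = 28 h = 100800 s
L = 2*sqrt(5.27703e-17 * 100800) = 4.613e-06 m


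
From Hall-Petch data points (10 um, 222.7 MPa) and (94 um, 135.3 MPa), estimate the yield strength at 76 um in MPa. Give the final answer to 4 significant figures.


sigma_y = sigma0 + k / sqrt(d)
1/sqrt(d1) = 1/sqrt(1e-05) = 316.228;  1/sqrt(d2) = 103.142
k = (sigma1 - sigma2) / (1/sqrt(d1) - 1/sqrt(d2)) = (222.7 - 135.3) / (316.228 - 103.142) = 0.410164 MPa*m^0.5
sigma0 = sigma1 - k/sqrt(d1) = 222.7 - 0.410164*316.228 = 92.9948 MPa
sigma_y(d3) = 92.9948 + 0.410164 / sqrt(7.6e-05) = 140 MPa


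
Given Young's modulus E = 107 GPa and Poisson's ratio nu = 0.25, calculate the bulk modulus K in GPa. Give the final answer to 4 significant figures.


K = E / (3*(1-2*nu))
K = 107 / (3*(1-2*0.25))
K = 71.33 GPa


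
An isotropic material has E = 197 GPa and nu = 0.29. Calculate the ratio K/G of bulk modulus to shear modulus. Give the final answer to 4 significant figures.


G = E / (2*(1+nu))
G = 197 / (2*(1+0.29)) = 76.3566 GPa
K = E / (3*(1-2*nu))
K = 197 / (3*(1-2*0.29)) = 156.349 GPa
K/G = 156.349 / 76.3566 = 2.048


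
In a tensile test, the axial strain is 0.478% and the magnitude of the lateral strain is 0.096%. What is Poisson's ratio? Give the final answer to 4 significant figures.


nu = -epsilon_lat / epsilon_axial
Lateral strain is contraction (negative), so using magnitudes:
nu = 0.096 / 0.478
nu = 0.2008


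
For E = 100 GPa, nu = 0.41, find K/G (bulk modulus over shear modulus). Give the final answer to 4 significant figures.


G = E / (2*(1+nu))
G = 100 / (2*(1+0.41)) = 35.461 GPa
K = E / (3*(1-2*nu))
K = 100 / (3*(1-2*0.41)) = 185.185 GPa
K/G = 185.185 / 35.461 = 5.222


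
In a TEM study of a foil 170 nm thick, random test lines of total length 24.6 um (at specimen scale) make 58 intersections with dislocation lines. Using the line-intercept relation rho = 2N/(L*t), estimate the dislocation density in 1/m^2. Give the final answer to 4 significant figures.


rho = 2N / (L * t)
L = 24.6 um = 2.46e-05 m, t = 170 nm = 1.7e-07 m
rho = 2 * 58 / (2.46e-05 * 1.7e-07)
rho = 2.774e+13 1/m^2


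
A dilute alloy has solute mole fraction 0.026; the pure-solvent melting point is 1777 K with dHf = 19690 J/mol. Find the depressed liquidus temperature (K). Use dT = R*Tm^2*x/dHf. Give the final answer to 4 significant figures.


dT = R*Tm^2*x / dHf
dT = 8.314 * 1777^2 * 0.026 / 19690
dT = 34.6667 K
T_new = 1777 - 34.6667 = 1742 K


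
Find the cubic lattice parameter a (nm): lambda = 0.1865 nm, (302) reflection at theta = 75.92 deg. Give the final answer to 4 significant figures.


d = lambda / (2*sin(theta))
d = 0.1865 / (2*sin(75.92 deg))
d = 0.0961383 nm
a = d * sqrt(h^2+k^2+l^2) = 0.0961383 * sqrt(13)
a = 0.3466 nm


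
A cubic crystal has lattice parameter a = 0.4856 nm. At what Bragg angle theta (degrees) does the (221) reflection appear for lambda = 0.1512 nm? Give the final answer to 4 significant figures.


d = a / sqrt(h^2+k^2+l^2)
d = 0.4856 / sqrt(9) = 0.161867 nm
lambda = 2*d*sin(theta)  =>  sin(theta) = lambda / (2*d)
sin(theta) = 0.1512 / (2 * 0.161867) = 0.467051
theta = 27.84 deg


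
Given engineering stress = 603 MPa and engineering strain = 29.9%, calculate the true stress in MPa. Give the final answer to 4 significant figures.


sigma_true = sigma_eng * (1 + epsilon_eng)
sigma_true = 603 * (1 + 0.299)
sigma_true = 783.3 MPa


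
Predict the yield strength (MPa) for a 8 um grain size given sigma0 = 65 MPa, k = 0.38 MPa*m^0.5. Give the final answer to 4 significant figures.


sigma_y = sigma0 + k / sqrt(d)
d = 8 um = 8e-06 m
sigma_y = 65 + 0.38 / sqrt(8e-06)
sigma_y = 199.4 MPa


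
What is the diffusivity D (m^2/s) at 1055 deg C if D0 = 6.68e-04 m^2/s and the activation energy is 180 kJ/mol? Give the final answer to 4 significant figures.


D = D0 * exp(-Qd / (R*T))
T = 1328.15 K
D = 6.68e-04 * exp(-180e3 / (8.314 * 1328.15))
D = 5.563e-11 m^2/s


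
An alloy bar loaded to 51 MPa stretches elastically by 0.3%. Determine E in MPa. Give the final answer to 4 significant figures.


E = sigma / epsilon
epsilon = 0.3% = 3e-03
E = 51 / 3e-03
E = 17000 MPa


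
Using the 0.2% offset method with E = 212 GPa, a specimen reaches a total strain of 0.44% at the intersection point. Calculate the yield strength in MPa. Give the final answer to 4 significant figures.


Offset strain = 0.002
Elastic strain at yield = total_strain - offset = 4.4e-03 - 0.002 = 2.4e-03
sigma_y = E * elastic_strain = 212000 * 2.4e-03
sigma_y = 508.8 MPa


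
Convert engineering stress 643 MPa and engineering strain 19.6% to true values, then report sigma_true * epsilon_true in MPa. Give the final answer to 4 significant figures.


sigma_true = sigma_eng * (1 + epsilon_eng)
sigma_true = 643 * (1 + 0.196) = 769.028 MPa
epsilon_true = ln(1 + epsilon_eng)
epsilon_true = ln(1 + 0.196) = 0.178983
sigma_true * epsilon_true = 769.028 * 0.178983 = 137.6 MPa


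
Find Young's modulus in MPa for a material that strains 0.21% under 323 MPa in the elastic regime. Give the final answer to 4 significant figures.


E = sigma / epsilon
epsilon = 0.21% = 2.1e-03
E = 323 / 2.1e-03
E = 153800 MPa


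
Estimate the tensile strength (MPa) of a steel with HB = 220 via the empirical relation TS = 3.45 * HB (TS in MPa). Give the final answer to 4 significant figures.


TS (MPa) = 3.45 * HB
TS = 3.45 * 220
TS = 759 MPa


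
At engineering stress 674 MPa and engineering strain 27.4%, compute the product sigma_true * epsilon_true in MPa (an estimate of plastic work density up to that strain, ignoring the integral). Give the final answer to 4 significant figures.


sigma_true = sigma_eng * (1 + epsilon_eng)
sigma_true = 674 * (1 + 0.274) = 858.676 MPa
epsilon_true = ln(1 + epsilon_eng)
epsilon_true = ln(1 + 0.274) = 0.242162
sigma_true * epsilon_true = 858.676 * 0.242162 = 207.9 MPa


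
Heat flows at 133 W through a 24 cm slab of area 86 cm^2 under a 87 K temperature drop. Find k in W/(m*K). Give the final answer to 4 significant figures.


k = Q*L / (A*dT)
L = 0.24 m, A = 8.6e-03 m^2
k = 133 * 0.24 / (8.6e-03 * 87)
k = 42.66 W/(m*K)


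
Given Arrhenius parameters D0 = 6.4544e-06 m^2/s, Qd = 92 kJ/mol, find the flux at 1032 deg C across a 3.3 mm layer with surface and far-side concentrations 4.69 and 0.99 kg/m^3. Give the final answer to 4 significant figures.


Step 1: D = D0 * exp(-Qd/(R*T))
T = 1032 + 273.15 = 1305.15 K
D = 6.4544e-06 * exp(-92e3 / (8.314 * 1305.15)) = 1.34185e-09 m^2/s
Step 2: J = D * (C1 - C2) / dx
J = 1.34185e-09 * (4.69 - 0.99) / 3.3e-03
J = 1.504e-06 kg/(m^2*s)


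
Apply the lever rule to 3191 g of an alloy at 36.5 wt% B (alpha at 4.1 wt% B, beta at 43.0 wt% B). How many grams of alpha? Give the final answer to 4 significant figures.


f_alpha = (C_beta - C0) / (C_beta - C_alpha)
f_alpha = (43.0 - 36.5) / (43.0 - 4.1) = 0.167095
m_alpha = f_alpha * m_total = 0.167095 * 3191 = 533.2 g


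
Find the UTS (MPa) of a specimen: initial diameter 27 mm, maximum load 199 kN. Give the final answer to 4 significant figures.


A0 = pi*(d/2)^2 = pi*(27/2)^2 = 572.555 mm^2
UTS = F_max / A0 = 199*1000 / 572.555
UTS = 347.6 MPa


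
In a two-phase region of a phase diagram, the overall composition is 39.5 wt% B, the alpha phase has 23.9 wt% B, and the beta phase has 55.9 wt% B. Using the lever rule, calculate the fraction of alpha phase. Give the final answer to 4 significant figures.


f_alpha = (C_beta - C0) / (C_beta - C_alpha)
f_alpha = (55.9 - 39.5) / (55.9 - 23.9)
f_alpha = 0.5125


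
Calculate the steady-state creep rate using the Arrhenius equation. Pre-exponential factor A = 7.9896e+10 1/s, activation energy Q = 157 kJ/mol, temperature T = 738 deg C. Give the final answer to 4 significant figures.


rate = A * exp(-Q / (R*T))
T = 738 + 273.15 = 1011.15 K
rate = 7.9896e+10 * exp(-157e3 / (8.314 * 1011.15))
rate = 619.2 1/s


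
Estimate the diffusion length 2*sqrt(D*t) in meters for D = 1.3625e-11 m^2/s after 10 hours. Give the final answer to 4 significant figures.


t = 10 hr = 36000 s
Diffusion length = 2*sqrt(D*t)
= 2*sqrt(1.3625e-11 * 36000)
= 1.401e-03 m


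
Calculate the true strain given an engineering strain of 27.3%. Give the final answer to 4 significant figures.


epsilon_true = ln(1 + epsilon_eng)
epsilon_true = ln(1 + 0.273)
epsilon_true = 0.2414


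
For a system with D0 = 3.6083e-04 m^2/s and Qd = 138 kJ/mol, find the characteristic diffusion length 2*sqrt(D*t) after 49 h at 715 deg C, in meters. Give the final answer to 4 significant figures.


Step 1: D = D0 * exp(-Qd/(R*T))
T = 988.15 K
D = 3.6083e-04 * exp(-138e3 / (8.314 * 988.15)) = 1.82901e-11 m^2/s
Step 2: L = 2*sqrt(D*t)
t = 49 h = 176400 s
L = 2*sqrt(1.82901e-11 * 176400) = 3.592e-03 m


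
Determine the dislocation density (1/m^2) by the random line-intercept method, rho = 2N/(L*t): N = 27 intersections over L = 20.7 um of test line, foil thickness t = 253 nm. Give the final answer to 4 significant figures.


rho = 2N / (L * t)
L = 20.7 um = 2.07e-05 m, t = 253 nm = 2.53e-07 m
rho = 2 * 27 / (2.07e-05 * 2.53e-07)
rho = 1.031e+13 1/m^2


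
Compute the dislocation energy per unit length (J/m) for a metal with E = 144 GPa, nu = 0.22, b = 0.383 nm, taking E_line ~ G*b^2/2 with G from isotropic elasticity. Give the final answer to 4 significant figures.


Step 1: G = E / (2*(1+nu))
G = 144 / (2*(1+0.22)) = 59.0164 GPa = 5.90164e+10 Pa
Step 2: E_line = G*b^2/2
b = 0.383 nm = 3.83e-10 m
E_line = 0.5 * 5.90164e+10 * (3.83e-10)^2 = 4.329e-09 J/m


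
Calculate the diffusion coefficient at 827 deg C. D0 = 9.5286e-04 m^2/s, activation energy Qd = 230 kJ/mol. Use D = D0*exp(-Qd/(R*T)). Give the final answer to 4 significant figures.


D = D0 * exp(-Qd / (R*T))
T = 1100.15 K
D = 9.5286e-04 * exp(-230e3 / (8.314 * 1100.15))
D = 1.144e-14 m^2/s


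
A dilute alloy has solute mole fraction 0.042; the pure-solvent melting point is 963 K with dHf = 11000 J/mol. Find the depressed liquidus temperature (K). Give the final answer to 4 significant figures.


dT = R*Tm^2*x / dHf
dT = 8.314 * 963^2 * 0.042 / 11000
dT = 29.4387 K
T_new = 963 - 29.4387 = 933.6 K


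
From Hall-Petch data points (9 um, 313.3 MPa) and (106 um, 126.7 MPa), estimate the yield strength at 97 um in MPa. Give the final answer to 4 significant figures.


sigma_y = sigma0 + k / sqrt(d)
1/sqrt(d1) = 1/sqrt(9e-06) = 333.333;  1/sqrt(d2) = 97.1286
k = (sigma1 - sigma2) / (1/sqrt(d1) - 1/sqrt(d2)) = (313.3 - 126.7) / (333.333 - 97.1286) = 0.789993 MPa*m^0.5
sigma0 = sigma1 - k/sqrt(d1) = 313.3 - 0.789993*333.333 = 49.9691 MPa
sigma_y(d3) = 49.9691 + 0.789993 / sqrt(9.7e-05) = 130.2 MPa


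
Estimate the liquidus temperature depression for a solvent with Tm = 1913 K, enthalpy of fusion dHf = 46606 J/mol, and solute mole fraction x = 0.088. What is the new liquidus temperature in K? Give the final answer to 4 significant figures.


dT = R*Tm^2*x / dHf
dT = 8.314 * 1913^2 * 0.088 / 46606
dT = 57.4488 K
T_new = 1913 - 57.4488 = 1856 K


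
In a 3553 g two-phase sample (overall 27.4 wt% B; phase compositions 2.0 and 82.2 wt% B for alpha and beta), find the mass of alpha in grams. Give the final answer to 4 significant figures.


f_alpha = (C_beta - C0) / (C_beta - C_alpha)
f_alpha = (82.2 - 27.4) / (82.2 - 2.0) = 0.683292
m_alpha = f_alpha * m_total = 0.683292 * 3553 = 2428 g


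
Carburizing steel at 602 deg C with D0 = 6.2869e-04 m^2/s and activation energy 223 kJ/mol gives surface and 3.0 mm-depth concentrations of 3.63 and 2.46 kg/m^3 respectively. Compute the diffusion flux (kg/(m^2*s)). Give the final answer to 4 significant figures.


Step 1: D = D0 * exp(-Qd/(R*T))
T = 602 + 273.15 = 875.15 K
D = 6.2869e-04 * exp(-223e3 / (8.314 * 875.15)) = 3.07515e-17 m^2/s
Step 2: J = D * (C1 - C2) / dx
J = 3.07515e-17 * (3.63 - 2.46) / 3e-03
J = 1.199e-14 kg/(m^2*s)


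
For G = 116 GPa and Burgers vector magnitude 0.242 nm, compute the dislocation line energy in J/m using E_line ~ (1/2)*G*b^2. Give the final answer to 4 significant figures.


E = G*b^2/2
b = 0.242 nm = 2.42e-10 m
G = 116 GPa = 1.16e+11 Pa
E = 0.5 * 1.16e+11 * (2.42e-10)^2
E = 3.397e-09 J/m


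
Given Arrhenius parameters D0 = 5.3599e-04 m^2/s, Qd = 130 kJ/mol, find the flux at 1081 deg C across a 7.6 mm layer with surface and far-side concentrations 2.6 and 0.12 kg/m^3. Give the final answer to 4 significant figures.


Step 1: D = D0 * exp(-Qd/(R*T))
T = 1081 + 273.15 = 1354.15 K
D = 5.3599e-04 * exp(-130e3 / (8.314 * 1354.15)) = 5.1807e-09 m^2/s
Step 2: J = D * (C1 - C2) / dx
J = 5.1807e-09 * (2.6 - 0.12) / 7.6e-03
J = 1.691e-06 kg/(m^2*s)


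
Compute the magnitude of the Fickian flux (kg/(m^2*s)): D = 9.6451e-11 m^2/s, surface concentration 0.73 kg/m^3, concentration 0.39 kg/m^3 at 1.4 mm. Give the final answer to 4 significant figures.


J = -D * (dC/dx) = D * (C1 - C2) / dx
J = 9.6451e-11 * (0.73 - 0.39) / 1.4e-03
J = 2.342e-08 kg/(m^2*s)


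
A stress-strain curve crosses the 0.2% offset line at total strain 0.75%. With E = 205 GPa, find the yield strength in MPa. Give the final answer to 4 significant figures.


Offset strain = 0.002
Elastic strain at yield = total_strain - offset = 7.5e-03 - 0.002 = 5.5e-03
sigma_y = E * elastic_strain = 205000 * 5.5e-03
sigma_y = 1128 MPa


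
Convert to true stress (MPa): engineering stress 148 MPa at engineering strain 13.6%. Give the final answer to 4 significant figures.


sigma_true = sigma_eng * (1 + epsilon_eng)
sigma_true = 148 * (1 + 0.136)
sigma_true = 168.1 MPa


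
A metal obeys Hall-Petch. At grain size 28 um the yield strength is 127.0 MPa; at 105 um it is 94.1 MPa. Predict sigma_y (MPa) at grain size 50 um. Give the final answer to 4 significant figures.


sigma_y = sigma0 + k / sqrt(d)
1/sqrt(d1) = 1/sqrt(2.8e-05) = 188.982;  1/sqrt(d2) = 97.59
k = (sigma1 - sigma2) / (1/sqrt(d1) - 1/sqrt(d2)) = (127.0 - 94.1) / (188.982 - 97.59) = 0.359987 MPa*m^0.5
sigma0 = sigma1 - k/sqrt(d1) = 127.0 - 0.359987*188.982 = 58.9689 MPa
sigma_y(d3) = 58.9689 + 0.359987 / sqrt(5e-05) = 109.9 MPa


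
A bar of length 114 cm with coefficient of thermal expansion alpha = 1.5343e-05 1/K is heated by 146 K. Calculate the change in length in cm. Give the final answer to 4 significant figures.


dL = L0 * alpha * dT
dL = 114 * 1.5343e-05 * 146
dL = 0.2554 cm


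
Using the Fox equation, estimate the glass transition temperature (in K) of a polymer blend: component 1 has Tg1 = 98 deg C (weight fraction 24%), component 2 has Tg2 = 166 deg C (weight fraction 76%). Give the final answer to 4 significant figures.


1/Tg = w1/Tg1 + w2/Tg2 (in Kelvin)
Tg1 = 371.15 K, Tg2 = 439.15 K
1/Tg = 0.24/371.15 + 0.76/439.15
Tg = 420.7 K


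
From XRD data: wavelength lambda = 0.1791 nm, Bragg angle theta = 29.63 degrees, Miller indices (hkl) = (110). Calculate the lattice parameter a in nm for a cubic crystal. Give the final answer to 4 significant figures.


d = lambda / (2*sin(theta))
d = 0.1791 / (2*sin(29.63 deg))
d = 0.18113 nm
a = d * sqrt(h^2+k^2+l^2) = 0.18113 * sqrt(2)
a = 0.2562 nm


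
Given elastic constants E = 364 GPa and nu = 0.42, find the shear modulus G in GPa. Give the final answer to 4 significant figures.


G = E / (2*(1+nu))
G = 364 / (2*(1+0.42))
G = 128.2 GPa


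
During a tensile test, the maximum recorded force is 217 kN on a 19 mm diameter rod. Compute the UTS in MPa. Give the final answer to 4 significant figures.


A0 = pi*(d/2)^2 = pi*(19/2)^2 = 283.529 mm^2
UTS = F_max / A0 = 217*1000 / 283.529
UTS = 765.4 MPa
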